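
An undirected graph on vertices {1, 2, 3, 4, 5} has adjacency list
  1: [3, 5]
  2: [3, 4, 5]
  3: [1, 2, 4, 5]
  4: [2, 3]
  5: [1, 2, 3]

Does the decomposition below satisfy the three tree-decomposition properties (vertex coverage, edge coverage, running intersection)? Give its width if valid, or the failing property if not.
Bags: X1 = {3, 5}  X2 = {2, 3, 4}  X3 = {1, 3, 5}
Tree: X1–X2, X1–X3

A tree decomposition must satisfy three properties: every vertex lies in some bag; for every edge, both endpoints lie together in some bag; and for every vertex, the bags containing it form a connected subtree. Here edge (2,5) lies in no bag, so the decomposition is invalid.

No — edge (2,5) lies in no bag.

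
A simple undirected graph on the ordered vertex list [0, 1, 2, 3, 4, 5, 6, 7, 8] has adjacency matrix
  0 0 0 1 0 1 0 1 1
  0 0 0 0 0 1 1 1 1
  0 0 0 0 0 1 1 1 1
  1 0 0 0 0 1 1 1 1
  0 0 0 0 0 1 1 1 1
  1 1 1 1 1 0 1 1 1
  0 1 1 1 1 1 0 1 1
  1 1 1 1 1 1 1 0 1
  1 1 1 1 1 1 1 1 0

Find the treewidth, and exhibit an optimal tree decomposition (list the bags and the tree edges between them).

The largest bag has 5 vertices, giving width 4; this decomposition certifies tw(G) ≤ 4. For the lower bound, the 5 vertices {0, 3, 5, 7, 8} are pairwise adjacent, and any tree decomposition puts a clique entirely inside one bag — forcing width ≥ 4. The upper and lower bounds meet at 4, so that is the treewidth.

Treewidth 4.
Bags: B1 = {4, 5, 6, 7, 8}  B2 = {3, 5, 6, 7, 8}  B3 = {0, 3, 5, 7, 8}  B4 = {2, 5, 6, 7, 8}  B5 = {1, 5, 6, 7, 8}
Tree: B1–B2, B2–B3, B2–B4, B2–B5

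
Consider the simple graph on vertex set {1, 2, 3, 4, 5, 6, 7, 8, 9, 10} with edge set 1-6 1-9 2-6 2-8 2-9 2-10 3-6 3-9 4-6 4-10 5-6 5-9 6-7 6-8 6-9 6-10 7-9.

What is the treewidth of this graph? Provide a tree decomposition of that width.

The largest bag has 3 vertices, giving width 2; this decomposition certifies tw(G) ≤ 2. Conversely, {2, 6, 8} is a clique of size 3, and the vertices of any clique must share a bag in every tree decomposition; so some bag has ≥ 3 vertices and tw(G) ≥ 2. The upper and lower bounds meet at 2, so that is the treewidth.

Treewidth 2.
One optimal decomposition is:
Bags: B1 = {1, 6, 9}  B2 = {2, 6, 9}  B3 = {2, 6, 10}  B4 = {3, 6, 9}  B5 = {2, 6, 8}  B6 = {5, 6, 9}  B7 = {6, 7, 9}  B8 = {4, 6, 10}
Tree: B1–B2, B2–B3, B1–B4, B2–B5, B1–B6, B2–B7, B3–B8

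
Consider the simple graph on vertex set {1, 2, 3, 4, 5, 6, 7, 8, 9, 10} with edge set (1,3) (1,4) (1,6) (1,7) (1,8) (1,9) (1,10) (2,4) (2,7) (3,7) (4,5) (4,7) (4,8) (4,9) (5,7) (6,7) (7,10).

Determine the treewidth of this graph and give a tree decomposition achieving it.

The largest bag has 3 vertices, giving width 2; this decomposition certifies tw(G) ≤ 2. Conversely, {1, 4, 8} is a clique of size 3, and the vertices of any clique must share a bag in every tree decomposition; so some bag has ≥ 3 vertices and tw(G) ≥ 2. Therefore the treewidth is 2.

Treewidth 2.
One such decomposition:
Bags: B1 = {1, 6, 7}  B2 = {1, 4, 7}  B3 = {1, 7, 10}  B4 = {4, 5, 7}  B5 = {1, 4, 8}  B6 = {1, 3, 7}  B7 = {1, 4, 9}  B8 = {2, 4, 7}
Tree: B1–B2, B1–B3, B2–B4, B2–B5, B2–B6, B2–B7, B2–B8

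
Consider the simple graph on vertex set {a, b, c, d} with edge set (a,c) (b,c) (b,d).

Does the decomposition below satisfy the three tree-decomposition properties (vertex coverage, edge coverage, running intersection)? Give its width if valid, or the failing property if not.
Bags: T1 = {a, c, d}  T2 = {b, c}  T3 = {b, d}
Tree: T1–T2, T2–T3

No — bags containing vertex d are not connected in the tree.

A tree decomposition must satisfy three properties: every vertex lies in some bag; for every edge, both endpoints lie together in some bag; and for every vertex, the bags containing it form a connected subtree. Here bags containing vertex d are not connected in the tree, so the decomposition is invalid.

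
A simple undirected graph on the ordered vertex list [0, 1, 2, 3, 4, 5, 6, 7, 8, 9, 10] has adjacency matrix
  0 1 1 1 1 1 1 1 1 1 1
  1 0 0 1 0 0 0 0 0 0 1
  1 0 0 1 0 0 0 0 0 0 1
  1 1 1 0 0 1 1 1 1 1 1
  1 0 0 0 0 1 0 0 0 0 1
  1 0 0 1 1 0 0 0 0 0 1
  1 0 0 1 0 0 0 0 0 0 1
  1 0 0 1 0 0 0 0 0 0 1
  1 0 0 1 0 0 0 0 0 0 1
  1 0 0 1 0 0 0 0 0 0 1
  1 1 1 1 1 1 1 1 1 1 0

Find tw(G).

3

A width-3 tree decomposition is:
Bags: B1 = {0, 1, 3, 10}  B2 = {0, 2, 3, 10}  B3 = {0, 3, 5, 10}  B4 = {0, 4, 5, 10}  B5 = {0, 3, 8, 10}  B6 = {0, 3, 9, 10}  B7 = {0, 3, 6, 10}  B8 = {0, 3, 7, 10}
Tree: B1–B2, B2–B3, B3–B4, B1–B5, B5–B6, B1–B7, B5–B8
Each bag holds 4 vertices, so the decomposition has width 3, which upper-bounds the treewidth. For the lower bound, the 4 vertices {0, 1, 3, 10} are pairwise adjacent, and any tree decomposition puts a clique entirely inside one bag — forcing width ≥ 3. The upper and lower bounds meet at 3, so that is the treewidth.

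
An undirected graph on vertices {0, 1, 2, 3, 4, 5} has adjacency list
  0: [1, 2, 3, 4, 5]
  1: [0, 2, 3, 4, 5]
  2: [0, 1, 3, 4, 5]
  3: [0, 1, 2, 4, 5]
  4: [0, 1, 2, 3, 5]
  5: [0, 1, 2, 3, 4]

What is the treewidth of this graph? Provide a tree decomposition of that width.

Treewidth 5.
Bags: B1 = {0, 1, 2, 3, 4, 5}
Tree: (single bag)

A single bag containing all 6 vertices is trivially a valid decomposition of width 5. Conversely, {0, 1, 2, 3, 4, 5} is a clique of size 6, and the vertices of any clique must share a bag in every tree decomposition; so some bag has ≥ 6 vertices and tw(G) ≥ 5. Hence tw(G) = 5 exactly.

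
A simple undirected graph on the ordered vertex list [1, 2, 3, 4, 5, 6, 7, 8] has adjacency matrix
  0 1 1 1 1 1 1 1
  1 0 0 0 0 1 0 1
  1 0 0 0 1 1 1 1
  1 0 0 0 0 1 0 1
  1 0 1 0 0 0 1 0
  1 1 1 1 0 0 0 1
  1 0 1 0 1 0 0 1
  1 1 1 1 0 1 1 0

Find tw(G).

3

A width-3 tree decomposition is:
Bags: B1 = {1, 3, 7, 8}  B2 = {1, 3, 6, 8}  B3 = {1, 3, 5, 7}  B4 = {1, 2, 6, 8}  B5 = {1, 4, 6, 8}
Tree: B1–B2, B1–B3, B2–B4, B2–B5
Every bag has size at most 4, so the width is 4 − 1 = 3 and tw(G) ≤ 3. For the lower bound, the 4 vertices {1, 2, 6, 8} are pairwise adjacent, and any tree decomposition puts a clique entirely inside one bag — forcing width ≥ 3. The upper and lower bounds meet at 3, so that is the treewidth.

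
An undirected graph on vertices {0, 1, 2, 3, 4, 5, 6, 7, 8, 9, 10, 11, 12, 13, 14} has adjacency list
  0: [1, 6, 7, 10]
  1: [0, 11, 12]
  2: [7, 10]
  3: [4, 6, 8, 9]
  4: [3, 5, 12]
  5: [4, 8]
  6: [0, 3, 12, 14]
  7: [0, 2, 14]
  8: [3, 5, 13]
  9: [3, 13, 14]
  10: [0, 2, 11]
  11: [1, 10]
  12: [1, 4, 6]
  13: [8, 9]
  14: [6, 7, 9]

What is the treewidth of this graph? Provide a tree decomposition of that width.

Every bag has size at most 4, so the width is 4 − 1 = 3 and tw(G) ≤ 3. For the lower bound: the 4 vertex sets {5,8,13}, {9}, {3}, {4,6,12,14} are disjoint, each induces a connected subgraph, and every pair is joined by at least one edge of G. Contracting each set to a single vertex therefore yields K_{4} as a minor, and since treewidth is minor-monotone, tw(G) ≥ tw(K_{4}) = 3. Hence tw(G) = 3 exactly.

Treewidth 3.
One such decomposition:
Bags: B1 = {5, 8, 9, 13}  B2 = {3, 5, 8, 9}  B3 = {3, 4, 5, 9}  B4 = {3, 4, 9, 14}  B5 = {3, 4, 6, 14}  B6 = {4, 6, 12, 14}  B7 = {6, 7, 12, 14}  B8 = {0, 6, 7, 12}  B9 = {0, 1, 7, 12}  B10 = {0, 1, 2, 7}  B11 = {0, 1, 2, 10}  B12 = {1, 2, 10, 11}
Tree: B1–B2, B2–B3, B3–B4, B4–B5, B5–B6, B6–B7, B7–B8, B8–B9, B9–B10, B10–B11, B11–B12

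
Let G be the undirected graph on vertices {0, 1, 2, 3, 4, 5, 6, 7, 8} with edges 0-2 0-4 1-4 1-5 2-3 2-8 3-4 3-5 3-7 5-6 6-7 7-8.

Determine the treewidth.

3

A width-3 tree decomposition is:
Bags: B1 = {0, 2, 4, 8}  B2 = {2, 3, 4, 8}  B3 = {3, 4, 7, 8}  B4 = {1, 3, 4, 7}  B5 = {1, 3, 5, 7}  B6 = {1, 5, 6, 7}
Tree: B1–B2, B2–B3, B3–B4, B4–B5, B5–B6
Every bag has size at most 4, so the width is 4 − 1 = 3 and tw(G) ≤ 3. For the lower bound: the 4 vertex sets {0,2,8}, {4}, {3}, {1,5,6,7} are disjoint, each induces a connected subgraph, and every pair is joined by at least one edge of G. Contracting each set to a single vertex therefore yields K_{4} as a minor, and since treewidth is minor-monotone, tw(G) ≥ tw(K_{4}) = 3. The upper and lower bounds meet at 3, so that is the treewidth.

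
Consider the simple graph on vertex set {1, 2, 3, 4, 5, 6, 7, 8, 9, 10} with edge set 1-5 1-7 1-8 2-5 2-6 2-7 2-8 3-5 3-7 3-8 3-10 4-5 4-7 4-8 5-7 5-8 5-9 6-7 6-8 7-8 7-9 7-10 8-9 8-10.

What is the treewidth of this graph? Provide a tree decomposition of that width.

The largest bag has 4 vertices, giving width 3; this decomposition certifies tw(G) ≤ 3. Conversely, {3, 7, 8, 10} is a clique of size 4, and the vertices of any clique must share a bag in every tree decomposition; so some bag has ≥ 4 vertices and tw(G) ≥ 3. The upper and lower bounds meet at 3, so that is the treewidth.

Treewidth 3.
One such decomposition:
Bags: B1 = {2, 5, 7, 8}  B2 = {1, 5, 7, 8}  B3 = {3, 5, 7, 8}  B4 = {3, 7, 8, 10}  B5 = {2, 6, 7, 8}  B6 = {4, 5, 7, 8}  B7 = {5, 7, 8, 9}
Tree: B1–B2, B1–B3, B3–B4, B1–B5, B1–B6, B6–B7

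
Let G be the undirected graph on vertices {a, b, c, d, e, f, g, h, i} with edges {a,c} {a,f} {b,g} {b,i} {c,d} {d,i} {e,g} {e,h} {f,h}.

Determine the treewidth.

A width-2 tree decomposition is:
Bags: B1 = {e, g, h}  B2 = {b, g, h}  B3 = {b, h, i}  B4 = {d, h, i}  B5 = {c, d, h}  B6 = {a, c, h}  B7 = {a, f, h}
Tree: B1–B2, B2–B3, B3–B4, B4–B5, B5–B6, B6–B7
The largest bag has 3 vertices, giving width 2; this decomposition certifies tw(G) ≤ 2. Since h–e–g–b–i–d–c–a–f–h is a cycle in G, G is not acyclic. Forests are exactly the graphs of treewidth ≤ 1, so tw(G) ≥ 2. Hence tw(G) = 2 exactly.

2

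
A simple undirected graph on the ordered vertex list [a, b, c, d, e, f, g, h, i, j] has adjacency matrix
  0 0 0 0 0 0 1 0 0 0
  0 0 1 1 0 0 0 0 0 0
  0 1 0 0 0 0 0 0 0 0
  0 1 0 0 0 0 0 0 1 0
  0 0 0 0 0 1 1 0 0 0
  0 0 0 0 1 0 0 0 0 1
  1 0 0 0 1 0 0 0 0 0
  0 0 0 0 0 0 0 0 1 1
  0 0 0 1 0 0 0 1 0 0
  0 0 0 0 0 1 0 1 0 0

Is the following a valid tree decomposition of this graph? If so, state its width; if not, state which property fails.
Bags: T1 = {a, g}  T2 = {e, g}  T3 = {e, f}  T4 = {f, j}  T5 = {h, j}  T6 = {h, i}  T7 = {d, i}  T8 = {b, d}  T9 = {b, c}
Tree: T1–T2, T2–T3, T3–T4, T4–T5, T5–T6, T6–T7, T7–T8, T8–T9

Yes; width 1.

Every vertex of G appears in some bag (union = {a, b, c, d, e, f, g, h, i, j}); every edge is covered by a bag; and for each vertex v the set of bags containing v is connected in the bag tree. The decomposition is therefore valid. The largest bag has 2 vertices, so the width is 1.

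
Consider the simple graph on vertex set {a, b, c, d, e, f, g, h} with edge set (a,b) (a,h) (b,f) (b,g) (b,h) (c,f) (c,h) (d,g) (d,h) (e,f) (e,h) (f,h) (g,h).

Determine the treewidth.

A width-2 tree decomposition is:
Bags: B1 = {c, f, h}  B2 = {b, f, h}  B3 = {b, g, h}  B4 = {a, b, h}  B5 = {e, f, h}  B6 = {d, g, h}
Tree: B1–B2, B2–B3, B2–B4, B1–B5, B3–B6
Each bag holds 3 vertices, so the decomposition has width 2, which upper-bounds the treewidth. On the other hand G contains the 3-clique {d, g, h}. A clique must lie in a single bag of any decomposition, so no decomposition can have width below 2. Therefore the treewidth is 2.

2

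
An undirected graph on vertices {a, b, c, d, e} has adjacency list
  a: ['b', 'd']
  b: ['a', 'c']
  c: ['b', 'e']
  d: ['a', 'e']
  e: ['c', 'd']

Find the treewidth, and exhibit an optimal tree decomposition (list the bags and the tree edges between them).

Treewidth 2.
Bags: B1 = {a, b, d}  B2 = {b, c, d}  B3 = {c, d, e}
Tree: B1–B2, B2–B3

Each bag holds 3 vertices, so the decomposition has width 2, which upper-bounds the treewidth. For the lower bound, G contains the cycle d–a–b–c–e–d, so G is not a forest; only forests have treewidth ≤ 1, hence tw(G) ≥ 2. Therefore the treewidth is 2.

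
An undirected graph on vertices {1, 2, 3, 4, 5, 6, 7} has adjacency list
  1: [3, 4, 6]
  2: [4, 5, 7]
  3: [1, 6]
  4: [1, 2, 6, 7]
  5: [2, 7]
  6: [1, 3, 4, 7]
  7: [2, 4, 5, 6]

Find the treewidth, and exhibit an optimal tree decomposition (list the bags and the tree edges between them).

Every bag has size at most 3, so the width is 3 − 1 = 2 and tw(G) ≤ 2. Conversely, {1, 3, 6} is a clique of size 3, and the vertices of any clique must share a bag in every tree decomposition; so some bag has ≥ 3 vertices and tw(G) ≥ 2. The upper and lower bounds meet at 2, so that is the treewidth.

Treewidth 2.
One optimal decomposition is:
Bags: B1 = {4, 6, 7}  B2 = {2, 4, 7}  B3 = {2, 5, 7}  B4 = {1, 4, 6}  B5 = {1, 3, 6}
Tree: B1–B2, B2–B3, B1–B4, B4–B5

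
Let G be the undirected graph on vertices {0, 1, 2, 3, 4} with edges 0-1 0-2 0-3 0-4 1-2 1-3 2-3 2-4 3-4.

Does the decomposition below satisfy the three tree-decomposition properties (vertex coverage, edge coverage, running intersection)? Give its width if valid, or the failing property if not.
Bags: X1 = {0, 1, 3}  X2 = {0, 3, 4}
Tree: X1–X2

No — vertex 2 appears in no bag.

A tree decomposition must satisfy three properties: every vertex lies in some bag; for every edge, both endpoints lie together in some bag; and for every vertex, the bags containing it form a connected subtree. Here vertex 2 appears in no bag, so the decomposition is invalid.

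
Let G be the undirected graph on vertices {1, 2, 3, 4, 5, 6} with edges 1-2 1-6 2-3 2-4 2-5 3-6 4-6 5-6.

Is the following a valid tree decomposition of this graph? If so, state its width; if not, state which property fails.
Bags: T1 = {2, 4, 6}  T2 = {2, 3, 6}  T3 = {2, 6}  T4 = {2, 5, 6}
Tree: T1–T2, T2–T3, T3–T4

No — vertex 1 appears in no bag.

A tree decomposition must satisfy three properties: every vertex lies in some bag; for every edge, both endpoints lie together in some bag; and for every vertex, the bags containing it form a connected subtree. Here vertex 1 appears in no bag, so the decomposition is invalid.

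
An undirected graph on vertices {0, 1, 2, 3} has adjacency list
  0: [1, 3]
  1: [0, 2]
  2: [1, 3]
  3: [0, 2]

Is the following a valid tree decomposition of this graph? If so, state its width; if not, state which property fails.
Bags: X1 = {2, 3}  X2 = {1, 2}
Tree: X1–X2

No — vertex 0 appears in no bag.

A tree decomposition must satisfy three properties: every vertex lies in some bag; for every edge, both endpoints lie together in some bag; and for every vertex, the bags containing it form a connected subtree. Here vertex 0 appears in no bag, so the decomposition is invalid.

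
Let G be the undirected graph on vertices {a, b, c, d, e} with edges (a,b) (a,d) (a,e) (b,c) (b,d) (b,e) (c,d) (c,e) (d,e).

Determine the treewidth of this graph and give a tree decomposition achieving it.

Treewidth 3.
One such decomposition:
Bags: B1 = {b, c, d, e}  B2 = {a, b, d, e}
Tree: B1–B2

Each bag holds 4 vertices, so the decomposition has width 3, which upper-bounds the treewidth. Conversely, {b, c, d, e} is a clique of size 4, and the vertices of any clique must share a bag in every tree decomposition; so some bag has ≥ 4 vertices and tw(G) ≥ 3. The upper and lower bounds meet at 3, so that is the treewidth.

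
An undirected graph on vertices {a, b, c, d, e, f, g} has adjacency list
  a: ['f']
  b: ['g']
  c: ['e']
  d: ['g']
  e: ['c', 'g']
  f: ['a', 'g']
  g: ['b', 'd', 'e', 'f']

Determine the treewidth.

1

A width-1 tree decomposition is:
Bags: B1 = {e, g}  B2 = {f, g}  B3 = {c, e}  B4 = {b, g}  B5 = {a, f}  B6 = {d, g}
Tree: B1–B2, B1–B3, B1–B4, B2–B5, B2–B6
The largest bag has 2 vertices, giving width 1; this decomposition certifies tw(G) ≤ 1. G has an edge, so its treewidth is at least 1. The upper and lower bounds meet at 1, so that is the treewidth.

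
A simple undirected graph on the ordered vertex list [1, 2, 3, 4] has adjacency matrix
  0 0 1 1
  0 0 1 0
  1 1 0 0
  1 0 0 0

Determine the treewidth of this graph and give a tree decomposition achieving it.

Each bag holds 2 vertices, so the decomposition has width 1, which upper-bounds the treewidth. Any graph with an edge has treewidth ≥ 1, and G has the edge 1–3. The upper and lower bounds meet at 1, so that is the treewidth.

Treewidth 1.
One optimal decomposition is:
Bags: B1 = {1, 3}  B2 = {2, 3}  B3 = {1, 4}
Tree: B1–B2, B1–B3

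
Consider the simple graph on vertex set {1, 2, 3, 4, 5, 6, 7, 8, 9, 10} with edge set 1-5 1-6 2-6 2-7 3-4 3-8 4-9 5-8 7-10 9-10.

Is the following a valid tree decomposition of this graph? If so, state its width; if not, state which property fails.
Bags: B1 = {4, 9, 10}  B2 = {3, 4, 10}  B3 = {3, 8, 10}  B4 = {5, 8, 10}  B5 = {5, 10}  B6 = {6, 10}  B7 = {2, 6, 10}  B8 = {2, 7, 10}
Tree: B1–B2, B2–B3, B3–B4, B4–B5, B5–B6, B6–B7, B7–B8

No — vertex 1 appears in no bag.

A tree decomposition must satisfy three properties: every vertex lies in some bag; for every edge, both endpoints lie together in some bag; and for every vertex, the bags containing it form a connected subtree. Here vertex 1 appears in no bag, so the decomposition is invalid.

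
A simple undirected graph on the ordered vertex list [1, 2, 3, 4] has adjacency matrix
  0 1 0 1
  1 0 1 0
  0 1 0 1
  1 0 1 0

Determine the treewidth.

A width-2 tree decomposition is:
Bags: B1 = {2, 3, 4}  B2 = {1, 2, 4}
Tree: B1–B2
The largest bag has 3 vertices, giving width 2; this decomposition certifies tw(G) ≤ 2. The edges 4–3–2–1–4 form a cycle, so G is not a tree and its treewidth is at least 2. Therefore the treewidth is 2.

2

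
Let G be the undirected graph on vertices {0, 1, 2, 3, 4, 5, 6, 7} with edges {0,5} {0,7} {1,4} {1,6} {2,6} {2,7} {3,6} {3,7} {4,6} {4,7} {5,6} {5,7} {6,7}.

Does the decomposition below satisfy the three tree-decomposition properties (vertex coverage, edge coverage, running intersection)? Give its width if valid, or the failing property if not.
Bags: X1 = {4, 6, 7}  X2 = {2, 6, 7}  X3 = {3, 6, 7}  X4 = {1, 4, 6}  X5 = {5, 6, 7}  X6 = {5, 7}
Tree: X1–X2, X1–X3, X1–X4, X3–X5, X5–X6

A tree decomposition must satisfy three properties: every vertex lies in some bag; for every edge, both endpoints lie together in some bag; and for every vertex, the bags containing it form a connected subtree. Here vertex 0 appears in no bag, so the decomposition is invalid.

No — vertex 0 appears in no bag.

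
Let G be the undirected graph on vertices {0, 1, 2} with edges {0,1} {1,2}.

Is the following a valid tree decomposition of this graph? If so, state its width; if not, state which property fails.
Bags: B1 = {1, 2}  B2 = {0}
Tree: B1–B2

No — edge (1,0) lies in no bag.

A tree decomposition must satisfy three properties: every vertex lies in some bag; for every edge, both endpoints lie together in some bag; and for every vertex, the bags containing it form a connected subtree. Here edge (1,0) lies in no bag, so the decomposition is invalid.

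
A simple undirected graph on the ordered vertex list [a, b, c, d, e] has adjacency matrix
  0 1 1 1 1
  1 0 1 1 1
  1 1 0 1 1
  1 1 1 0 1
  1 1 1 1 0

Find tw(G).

A width-4 tree decomposition is:
Bags: B1 = {a, b, c, d, e}
Tree: (single bag)
A single bag containing all 5 vertices is trivially a valid decomposition of width 4. Conversely, {a, b, c, d, e} is a clique of size 5, and the vertices of any clique must share a bag in every tree decomposition; so some bag has ≥ 5 vertices and tw(G) ≥ 4. Therefore the treewidth is 4.

4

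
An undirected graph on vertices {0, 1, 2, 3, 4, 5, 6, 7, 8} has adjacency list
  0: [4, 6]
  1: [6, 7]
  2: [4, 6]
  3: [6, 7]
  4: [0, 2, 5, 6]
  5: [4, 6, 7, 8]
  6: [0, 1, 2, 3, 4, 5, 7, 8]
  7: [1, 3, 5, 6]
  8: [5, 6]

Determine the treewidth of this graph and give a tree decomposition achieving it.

Each bag holds 3 vertices, so the decomposition has width 2, which upper-bounds the treewidth. Conversely, {1, 6, 7} is a clique of size 3, and the vertices of any clique must share a bag in every tree decomposition; so some bag has ≥ 3 vertices and tw(G) ≥ 2. The upper and lower bounds meet at 2, so that is the treewidth.

Treewidth 2.
Bags: B1 = {4, 5, 6}  B2 = {5, 6, 7}  B3 = {2, 4, 6}  B4 = {0, 4, 6}  B5 = {3, 6, 7}  B6 = {1, 6, 7}  B7 = {5, 6, 8}
Tree: B1–B2, B1–B3, B1–B4, B2–B5, B5–B6, B2–B7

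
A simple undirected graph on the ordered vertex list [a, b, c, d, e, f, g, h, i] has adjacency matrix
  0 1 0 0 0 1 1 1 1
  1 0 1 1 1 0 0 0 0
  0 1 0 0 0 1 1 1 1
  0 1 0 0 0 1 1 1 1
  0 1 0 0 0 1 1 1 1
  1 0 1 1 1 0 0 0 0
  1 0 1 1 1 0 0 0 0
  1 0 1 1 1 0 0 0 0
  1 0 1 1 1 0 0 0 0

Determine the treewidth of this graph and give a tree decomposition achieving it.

The largest bag has 5 vertices, giving width 4; this decomposition certifies tw(G) ≤ 4. For the lower bound: the 5 vertex sets {b,c}, {e,g}, {d,i}, {a}, {f} are disjoint, each induces a connected subgraph, and every pair is joined by at least one edge of G. Contracting each set to a single vertex therefore yields K_{5} as a minor, and since treewidth is minor-monotone, tw(G) ≥ tw(K_{5}) = 4. Therefore the treewidth is 4.

Treewidth 4.
One optimal decomposition is:
Bags: B1 = {a, b, c, d, e}  B2 = {a, c, d, e, g}  B3 = {a, c, d, e, i}  B4 = {a, c, d, e, f}  B5 = {a, c, d, e, h}
Tree: B1–B2, B2–B3, B3–B4, B4–B5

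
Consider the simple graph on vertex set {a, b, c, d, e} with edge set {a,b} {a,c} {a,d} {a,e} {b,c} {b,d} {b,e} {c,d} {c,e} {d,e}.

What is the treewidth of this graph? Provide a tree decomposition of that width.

A single bag containing all 5 vertices is trivially a valid decomposition of width 4. Conversely, {a, b, c, d, e} is a clique of size 5, and the vertices of any clique must share a bag in every tree decomposition; so some bag has ≥ 5 vertices and tw(G) ≥ 4. Hence tw(G) = 4 exactly.

Treewidth 4.
One such decomposition:
Bags: B1 = {a, b, c, d, e}
Tree: (single bag)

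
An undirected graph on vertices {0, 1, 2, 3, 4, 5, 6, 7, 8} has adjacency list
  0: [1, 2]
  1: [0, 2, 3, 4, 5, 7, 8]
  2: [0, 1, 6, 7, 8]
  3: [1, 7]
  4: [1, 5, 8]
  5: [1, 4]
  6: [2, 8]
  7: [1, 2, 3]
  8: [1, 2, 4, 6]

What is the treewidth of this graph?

2

A width-2 tree decomposition is:
Bags: B1 = {1, 2, 8}  B2 = {1, 4, 8}  B3 = {2, 6, 8}  B4 = {1, 4, 5}  B5 = {0, 1, 2}  B6 = {1, 2, 7}  B7 = {1, 3, 7}
Tree: B1–B2, B1–B3, B2–B4, B1–B5, B5–B6, B6–B7
Every bag has size at most 3, so the width is 3 − 1 = 2 and tw(G) ≤ 2. Conversely, {0, 1, 2} is a clique of size 3, and the vertices of any clique must share a bag in every tree decomposition; so some bag has ≥ 3 vertices and tw(G) ≥ 2. Therefore the treewidth is 2.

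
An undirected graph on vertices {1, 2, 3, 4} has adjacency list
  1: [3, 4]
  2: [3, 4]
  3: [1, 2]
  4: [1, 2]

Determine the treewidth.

A width-2 tree decomposition is:
Bags: B1 = {1, 2, 4}  B2 = {1, 2, 3}
Tree: B1–B2
Every bag has size at most 3, so the width is 3 − 1 = 2 and tw(G) ≤ 2. For the lower bound, G contains the cycle 1–4–2–3–1, so G is not a forest; only forests have treewidth ≤ 1, hence tw(G) ≥ 2. Therefore the treewidth is 2.

2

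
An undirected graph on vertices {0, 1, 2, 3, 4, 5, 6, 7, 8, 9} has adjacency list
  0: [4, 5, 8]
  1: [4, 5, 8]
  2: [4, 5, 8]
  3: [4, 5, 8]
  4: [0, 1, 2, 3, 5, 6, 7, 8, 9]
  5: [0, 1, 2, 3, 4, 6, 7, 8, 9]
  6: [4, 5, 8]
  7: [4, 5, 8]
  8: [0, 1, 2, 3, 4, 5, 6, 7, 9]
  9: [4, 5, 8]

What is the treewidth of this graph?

A width-3 tree decomposition is:
Bags: B1 = {2, 4, 5, 8}  B2 = {4, 5, 6, 8}  B3 = {4, 5, 7, 8}  B4 = {4, 5, 8, 9}  B5 = {3, 4, 5, 8}  B6 = {0, 4, 5, 8}  B7 = {1, 4, 5, 8}
Tree: B1–B2, B2–B3, B1–B4, B2–B5, B5–B6, B2–B7
Every bag has size at most 4, so the width is 4 − 1 = 3 and tw(G) ≤ 3. On the other hand G contains the 4-clique {0, 4, 5, 8}. A clique must lie in a single bag of any decomposition, so no decomposition can have width below 3. Therefore the treewidth is 3.

3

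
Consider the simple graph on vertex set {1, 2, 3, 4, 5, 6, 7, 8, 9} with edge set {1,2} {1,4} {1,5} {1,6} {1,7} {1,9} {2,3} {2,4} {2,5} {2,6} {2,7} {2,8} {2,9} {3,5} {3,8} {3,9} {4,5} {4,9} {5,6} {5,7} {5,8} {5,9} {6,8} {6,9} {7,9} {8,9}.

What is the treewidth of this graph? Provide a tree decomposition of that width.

Every bag has size at most 5, so the width is 5 − 1 = 4 and tw(G) ≤ 4. Conversely, {2, 3, 5, 8, 9} is a clique of size 5, and the vertices of any clique must share a bag in every tree decomposition; so some bag has ≥ 5 vertices and tw(G) ≥ 4. The upper and lower bounds meet at 4, so that is the treewidth.

Treewidth 4.
Bags: B1 = {1, 2, 5, 6, 9}  B2 = {2, 5, 6, 8, 9}  B3 = {2, 3, 5, 8, 9}  B4 = {1, 2, 5, 7, 9}  B5 = {1, 2, 4, 5, 9}
Tree: B1–B2, B2–B3, B1–B4, B4–B5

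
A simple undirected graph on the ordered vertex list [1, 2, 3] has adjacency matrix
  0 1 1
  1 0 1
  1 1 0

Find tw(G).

2

A width-2 tree decomposition is:
Bags: B1 = {1, 2, 3}
Tree: (single bag)
With just one bag of size 3, the width is 3 − 1 = 2, so tw(G) ≤ 2. Conversely, {1, 2, 3} is a clique of size 3, and the vertices of any clique must share a bag in every tree decomposition; so some bag has ≥ 3 vertices and tw(G) ≥ 2. Combining the bounds, tw(G) = 2.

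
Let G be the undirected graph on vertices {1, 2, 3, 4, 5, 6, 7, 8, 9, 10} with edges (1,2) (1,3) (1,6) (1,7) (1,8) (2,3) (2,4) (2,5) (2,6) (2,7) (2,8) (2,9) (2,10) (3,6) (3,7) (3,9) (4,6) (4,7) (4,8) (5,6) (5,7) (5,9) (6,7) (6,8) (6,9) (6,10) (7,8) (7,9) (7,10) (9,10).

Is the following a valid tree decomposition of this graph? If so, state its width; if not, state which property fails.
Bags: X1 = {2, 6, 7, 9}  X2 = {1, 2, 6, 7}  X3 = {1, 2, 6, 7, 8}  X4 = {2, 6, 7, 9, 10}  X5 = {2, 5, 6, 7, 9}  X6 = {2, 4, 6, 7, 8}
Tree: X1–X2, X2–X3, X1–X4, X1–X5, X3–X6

A tree decomposition must satisfy three properties: every vertex lies in some bag; for every edge, both endpoints lie together in some bag; and for every vertex, the bags containing it form a connected subtree. Here vertex 3 appears in no bag, so the decomposition is invalid.

No — vertex 3 appears in no bag.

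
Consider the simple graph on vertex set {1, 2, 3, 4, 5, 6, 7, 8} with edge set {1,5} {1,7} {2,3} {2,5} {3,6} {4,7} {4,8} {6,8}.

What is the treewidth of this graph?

A width-2 tree decomposition is:
Bags: B1 = {2, 3, 6}  B2 = {2, 5, 6}  B3 = {1, 5, 6}  B4 = {1, 6, 7}  B5 = {4, 6, 7}  B6 = {4, 6, 8}
Tree: B1–B2, B2–B3, B3–B4, B4–B5, B5–B6
Every bag has size at most 3, so the width is 3 − 1 = 2 and tw(G) ≤ 2. The edges 6–3–2–5–1–7–4–8–6 form a cycle, so G is not a tree and its treewidth is at least 2. Therefore the treewidth is 2.

2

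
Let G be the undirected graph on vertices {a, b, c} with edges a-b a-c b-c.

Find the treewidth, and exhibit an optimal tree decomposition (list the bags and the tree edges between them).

Treewidth 2.
One such decomposition:
Bags: B1 = {a, b, c}
Tree: (single bag)

With just one bag of size 3, the width is 3 − 1 = 2, so tw(G) ≤ 2. On the other hand G contains the 3-clique {a, b, c}. A clique must lie in a single bag of any decomposition, so no decomposition can have width below 2. Therefore the treewidth is 2.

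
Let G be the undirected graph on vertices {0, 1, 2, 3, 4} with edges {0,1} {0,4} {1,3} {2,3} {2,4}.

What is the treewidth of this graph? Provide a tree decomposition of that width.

The largest bag has 3 vertices, giving width 2; this decomposition certifies tw(G) ≤ 2. The edges 0–4–2–3–1–0 form a cycle, so G is not a tree and its treewidth is at least 2. Hence tw(G) = 2 exactly.

Treewidth 2.
One such decomposition:
Bags: B1 = {0, 2, 4}  B2 = {0, 2, 3}  B3 = {0, 1, 3}
Tree: B1–B2, B2–B3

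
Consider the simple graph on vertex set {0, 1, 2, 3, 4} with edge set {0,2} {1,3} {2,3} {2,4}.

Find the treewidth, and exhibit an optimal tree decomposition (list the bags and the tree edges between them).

Every bag has size at most 2, so the width is 2 − 1 = 1 and tw(G) ≤ 1. Since G has at least one edge (e.g. 2–0), it is not an edgeless graph, so tw(G) ≥ 1. The upper and lower bounds meet at 1, so that is the treewidth.

Treewidth 1.
One optimal decomposition is:
Bags: B1 = {0, 2}  B2 = {2, 3}  B3 = {2, 4}  B4 = {1, 3}
Tree: B1–B2, B2–B3, B2–B4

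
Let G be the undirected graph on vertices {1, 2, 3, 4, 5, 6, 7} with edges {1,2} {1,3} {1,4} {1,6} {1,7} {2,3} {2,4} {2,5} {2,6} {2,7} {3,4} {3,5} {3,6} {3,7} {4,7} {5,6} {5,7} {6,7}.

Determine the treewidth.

4

A width-4 tree decomposition is:
Bags: B1 = {1, 2, 3, 6, 7}  B2 = {1, 2, 3, 4, 7}  B3 = {2, 3, 5, 6, 7}
Tree: B1–B2, B1–B3
Every bag has size at most 5, so the width is 5 − 1 = 4 and tw(G) ≤ 4. Conversely, {1, 2, 3, 4, 7} is a clique of size 5, and the vertices of any clique must share a bag in every tree decomposition; so some bag has ≥ 5 vertices and tw(G) ≥ 4. Combining the bounds, tw(G) = 4.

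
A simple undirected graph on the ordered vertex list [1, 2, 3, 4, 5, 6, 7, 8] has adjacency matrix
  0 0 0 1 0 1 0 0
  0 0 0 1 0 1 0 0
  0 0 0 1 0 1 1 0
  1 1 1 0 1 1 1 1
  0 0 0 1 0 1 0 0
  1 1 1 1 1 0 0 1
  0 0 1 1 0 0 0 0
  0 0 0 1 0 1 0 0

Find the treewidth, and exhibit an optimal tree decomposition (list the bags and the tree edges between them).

Treewidth 2.
One optimal decomposition is:
Bags: B1 = {3, 4, 6}  B2 = {3, 4, 7}  B3 = {4, 6, 8}  B4 = {2, 4, 6}  B5 = {1, 4, 6}  B6 = {4, 5, 6}
Tree: B1–B2, B1–B3, B1–B4, B3–B5, B1–B6

Each bag holds 3 vertices, so the decomposition has width 2, which upper-bounds the treewidth. On the other hand G contains the 3-clique {1, 4, 6}. A clique must lie in a single bag of any decomposition, so no decomposition can have width below 2. Combining the bounds, tw(G) = 2.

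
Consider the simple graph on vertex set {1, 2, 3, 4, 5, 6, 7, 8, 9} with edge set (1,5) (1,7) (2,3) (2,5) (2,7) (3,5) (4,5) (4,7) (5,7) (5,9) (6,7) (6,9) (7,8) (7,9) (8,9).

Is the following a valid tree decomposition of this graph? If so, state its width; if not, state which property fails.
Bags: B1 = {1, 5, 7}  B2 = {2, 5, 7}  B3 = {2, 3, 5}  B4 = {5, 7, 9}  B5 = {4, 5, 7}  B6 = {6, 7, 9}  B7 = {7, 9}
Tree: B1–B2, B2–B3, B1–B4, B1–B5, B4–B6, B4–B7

No — vertex 8 appears in no bag.

A tree decomposition must satisfy three properties: every vertex lies in some bag; for every edge, both endpoints lie together in some bag; and for every vertex, the bags containing it form a connected subtree. Here vertex 8 appears in no bag, so the decomposition is invalid.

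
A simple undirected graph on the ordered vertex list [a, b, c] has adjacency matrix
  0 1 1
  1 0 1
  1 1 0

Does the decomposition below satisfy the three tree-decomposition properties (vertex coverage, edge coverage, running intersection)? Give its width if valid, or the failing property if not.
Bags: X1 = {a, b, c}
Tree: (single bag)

Every vertex of G appears in some bag (union = {a, b, c}); every edge is covered by a bag; and for each vertex v the set of bags containing v is connected in the bag tree. The decomposition is therefore valid. The largest bag has 3 vertices, so the width is 2.

Yes; width 2.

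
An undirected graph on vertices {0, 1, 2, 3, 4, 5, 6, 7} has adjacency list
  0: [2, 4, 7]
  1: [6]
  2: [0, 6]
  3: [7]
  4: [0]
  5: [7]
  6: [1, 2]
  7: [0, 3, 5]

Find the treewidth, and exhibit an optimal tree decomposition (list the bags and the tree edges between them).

Treewidth 1.
One optimal decomposition is:
Bags: B1 = {2, 6}  B2 = {0, 2}  B3 = {0, 4}  B4 = {1, 6}  B5 = {0, 7}  B6 = {3, 7}  B7 = {5, 7}
Tree: B1–B2, B2–B3, B1–B4, B3–B5, B5–B6, B5–B7

The largest bag has 2 vertices, giving width 1; this decomposition certifies tw(G) ≤ 1. Any graph with an edge has treewidth ≥ 1, and G has the edge 2–6. Combining the bounds, tw(G) = 1.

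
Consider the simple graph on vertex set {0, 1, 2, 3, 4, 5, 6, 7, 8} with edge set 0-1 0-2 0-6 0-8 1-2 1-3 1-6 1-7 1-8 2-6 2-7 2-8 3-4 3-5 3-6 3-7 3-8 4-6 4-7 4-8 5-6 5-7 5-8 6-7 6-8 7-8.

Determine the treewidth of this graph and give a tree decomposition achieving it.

Every bag has size at most 5, so the width is 5 − 1 = 4 and tw(G) ≤ 4. On the other hand G contains the 5-clique {0, 1, 2, 6, 8}. A clique must lie in a single bag of any decomposition, so no decomposition can have width below 4. Therefore the treewidth is 4.

Treewidth 4.
One such decomposition:
Bags: B1 = {1, 3, 6, 7, 8}  B2 = {3, 5, 6, 7, 8}  B3 = {3, 4, 6, 7, 8}  B4 = {1, 2, 6, 7, 8}  B5 = {0, 1, 2, 6, 8}
Tree: B1–B2, B2–B3, B1–B4, B4–B5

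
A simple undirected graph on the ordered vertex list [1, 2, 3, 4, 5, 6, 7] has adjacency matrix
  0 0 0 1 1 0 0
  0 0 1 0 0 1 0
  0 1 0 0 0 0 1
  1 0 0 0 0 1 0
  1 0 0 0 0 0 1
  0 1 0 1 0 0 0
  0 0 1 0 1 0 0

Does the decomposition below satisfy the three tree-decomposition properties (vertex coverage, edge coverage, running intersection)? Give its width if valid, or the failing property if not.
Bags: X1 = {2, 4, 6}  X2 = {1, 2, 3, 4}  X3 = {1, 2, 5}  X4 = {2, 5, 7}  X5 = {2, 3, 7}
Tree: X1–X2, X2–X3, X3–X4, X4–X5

No — bags containing vertex 3 are not connected in the tree.

A tree decomposition must satisfy three properties: every vertex lies in some bag; for every edge, both endpoints lie together in some bag; and for every vertex, the bags containing it form a connected subtree. Here bags containing vertex 3 are not connected in the tree, so the decomposition is invalid.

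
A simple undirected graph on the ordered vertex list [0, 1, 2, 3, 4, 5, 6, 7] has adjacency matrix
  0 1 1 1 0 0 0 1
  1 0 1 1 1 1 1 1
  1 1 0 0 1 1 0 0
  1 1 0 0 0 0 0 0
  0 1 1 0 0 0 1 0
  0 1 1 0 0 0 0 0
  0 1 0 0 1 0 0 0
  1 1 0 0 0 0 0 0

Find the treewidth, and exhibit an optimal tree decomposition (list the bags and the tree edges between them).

Each bag holds 3 vertices, so the decomposition has width 2, which upper-bounds the treewidth. On the other hand G contains the 3-clique {0, 1, 2}. A clique must lie in a single bag of any decomposition, so no decomposition can have width below 2. Hence tw(G) = 2 exactly.

Treewidth 2.
Bags: B1 = {1, 2, 4}  B2 = {0, 1, 2}  B3 = {1, 2, 5}  B4 = {0, 1, 3}  B5 = {1, 4, 6}  B6 = {0, 1, 7}
Tree: B1–B2, B2–B3, B2–B4, B1–B5, B2–B6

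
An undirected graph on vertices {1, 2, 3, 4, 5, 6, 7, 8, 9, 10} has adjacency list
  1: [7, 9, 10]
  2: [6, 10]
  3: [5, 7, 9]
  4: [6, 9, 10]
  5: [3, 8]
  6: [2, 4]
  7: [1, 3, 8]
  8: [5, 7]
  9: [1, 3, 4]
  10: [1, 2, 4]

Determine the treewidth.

A width-2 tree decomposition is:
Bags: B1 = {2, 4, 6}  B2 = {2, 4, 10}  B3 = {4, 9, 10}  B4 = {1, 9, 10}  B5 = {1, 3, 9}  B6 = {1, 3, 7}  B7 = {3, 5, 7}  B8 = {5, 7, 8}
Tree: B1–B2, B2–B3, B3–B4, B4–B5, B5–B6, B6–B7, B7–B8
The largest bag has 3 vertices, giving width 2; this decomposition certifies tw(G) ≤ 2. Since 6–2–10–4–6 is a cycle in G, G is not acyclic. Forests are exactly the graphs of treewidth ≤ 1, so tw(G) ≥ 2. The upper and lower bounds meet at 2, so that is the treewidth.

2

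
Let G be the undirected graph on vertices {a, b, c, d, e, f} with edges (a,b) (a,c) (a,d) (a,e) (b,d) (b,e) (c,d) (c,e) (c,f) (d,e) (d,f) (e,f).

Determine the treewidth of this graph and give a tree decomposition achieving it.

The largest bag has 4 vertices, giving width 3; this decomposition certifies tw(G) ≤ 3. On the other hand G contains the 4-clique {c, d, e, f}. A clique must lie in a single bag of any decomposition, so no decomposition can have width below 3. Therefore the treewidth is 3.

Treewidth 3.
One such decomposition:
Bags: B1 = {a, c, d, e}  B2 = {c, d, e, f}  B3 = {a, b, d, e}
Tree: B1–B2, B1–B3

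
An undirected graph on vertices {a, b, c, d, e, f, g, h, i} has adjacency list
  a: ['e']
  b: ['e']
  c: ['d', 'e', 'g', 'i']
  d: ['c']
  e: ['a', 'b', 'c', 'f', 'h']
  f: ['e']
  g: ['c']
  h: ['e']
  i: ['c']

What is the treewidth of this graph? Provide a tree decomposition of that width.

The largest bag has 2 vertices, giving width 1; this decomposition certifies tw(G) ≤ 1. Any graph with an edge has treewidth ≥ 1, and G has the edge g–c. Hence tw(G) = 1 exactly.

Treewidth 1.
One optimal decomposition is:
Bags: B1 = {c, g}  B2 = {c, e}  B3 = {c, d}  B4 = {e, f}  B5 = {a, e}  B6 = {b, e}  B7 = {c, i}  B8 = {e, h}
Tree: B1–B2, B2–B3, B2–B4, B4–B5, B5–B6, B2–B7, B4–B8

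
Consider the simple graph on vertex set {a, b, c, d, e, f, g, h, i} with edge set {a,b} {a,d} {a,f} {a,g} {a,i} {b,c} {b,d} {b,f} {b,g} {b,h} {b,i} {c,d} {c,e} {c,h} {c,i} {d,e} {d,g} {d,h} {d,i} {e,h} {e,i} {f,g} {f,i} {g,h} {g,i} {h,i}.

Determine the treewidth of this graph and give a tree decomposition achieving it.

Each bag holds 5 vertices, so the decomposition has width 4, which upper-bounds the treewidth. For the lower bound, the 5 vertices {b, d, g, h, i} are pairwise adjacent, and any tree decomposition puts a clique entirely inside one bag — forcing width ≥ 4. Therefore the treewidth is 4.

Treewidth 4.
One such decomposition:
Bags: B1 = {b, c, d, h, i}  B2 = {c, d, e, h, i}  B3 = {b, d, g, h, i}  B4 = {a, b, d, g, i}  B5 = {a, b, f, g, i}
Tree: B1–B2, B1–B3, B3–B4, B4–B5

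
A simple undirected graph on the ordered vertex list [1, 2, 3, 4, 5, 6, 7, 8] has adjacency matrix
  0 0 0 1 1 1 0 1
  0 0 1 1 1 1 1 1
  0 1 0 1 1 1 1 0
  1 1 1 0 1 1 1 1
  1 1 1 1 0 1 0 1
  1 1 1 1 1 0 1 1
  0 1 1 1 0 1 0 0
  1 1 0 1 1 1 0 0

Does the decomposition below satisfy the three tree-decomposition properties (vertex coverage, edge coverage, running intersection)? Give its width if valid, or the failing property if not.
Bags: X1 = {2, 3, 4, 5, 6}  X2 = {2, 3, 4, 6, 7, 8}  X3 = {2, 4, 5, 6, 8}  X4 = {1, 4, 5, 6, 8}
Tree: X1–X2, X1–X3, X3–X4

A tree decomposition must satisfy three properties: every vertex lies in some bag; for every edge, both endpoints lie together in some bag; and for every vertex, the bags containing it form a connected subtree. Here bags containing vertex 8 are not connected in the tree, so the decomposition is invalid.

No — bags containing vertex 8 are not connected in the tree.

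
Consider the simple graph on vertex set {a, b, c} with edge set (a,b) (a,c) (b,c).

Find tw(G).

A width-2 tree decomposition is:
Bags: B1 = {a, b, c}
Tree: (single bag)
With just one bag of size 3, the width is 3 − 1 = 2, so tw(G) ≤ 2. Conversely, {a, b, c} is a clique of size 3, and the vertices of any clique must share a bag in every tree decomposition; so some bag has ≥ 3 vertices and tw(G) ≥ 2. Combining the bounds, tw(G) = 2.

2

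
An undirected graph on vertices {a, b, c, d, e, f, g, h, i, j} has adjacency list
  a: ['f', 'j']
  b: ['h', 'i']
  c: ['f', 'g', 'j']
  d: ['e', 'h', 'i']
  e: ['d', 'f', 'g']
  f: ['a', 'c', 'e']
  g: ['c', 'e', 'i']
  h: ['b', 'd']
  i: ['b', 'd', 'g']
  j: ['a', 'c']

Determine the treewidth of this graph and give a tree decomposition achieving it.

Each bag holds 3 vertices, so the decomposition has width 2, which upper-bounds the treewidth. For the lower bound, G contains the cycle b–h–d–i–b, so G is not a forest; only forests have treewidth ≤ 1, hence tw(G) ≥ 2. Combining the bounds, tw(G) = 2.

Treewidth 2.
One optimal decomposition is:
Bags: B1 = {b, h, i}  B2 = {d, h, i}  B3 = {d, g, i}  B4 = {d, e, g}  B5 = {c, e, g}  B6 = {c, e, f}  B7 = {c, f, j}  B8 = {a, f, j}
Tree: B1–B2, B2–B3, B3–B4, B4–B5, B5–B6, B6–B7, B7–B8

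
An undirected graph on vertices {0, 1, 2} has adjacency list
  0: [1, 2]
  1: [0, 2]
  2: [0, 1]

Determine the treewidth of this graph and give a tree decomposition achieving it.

Treewidth 2.
Bags: B1 = {0, 1, 2}
Tree: (single bag)

A single bag containing all 3 vertices is trivially a valid decomposition of width 2. Conversely, {0, 1, 2} is a clique of size 3, and the vertices of any clique must share a bag in every tree decomposition; so some bag has ≥ 3 vertices and tw(G) ≥ 2. Therefore the treewidth is 2.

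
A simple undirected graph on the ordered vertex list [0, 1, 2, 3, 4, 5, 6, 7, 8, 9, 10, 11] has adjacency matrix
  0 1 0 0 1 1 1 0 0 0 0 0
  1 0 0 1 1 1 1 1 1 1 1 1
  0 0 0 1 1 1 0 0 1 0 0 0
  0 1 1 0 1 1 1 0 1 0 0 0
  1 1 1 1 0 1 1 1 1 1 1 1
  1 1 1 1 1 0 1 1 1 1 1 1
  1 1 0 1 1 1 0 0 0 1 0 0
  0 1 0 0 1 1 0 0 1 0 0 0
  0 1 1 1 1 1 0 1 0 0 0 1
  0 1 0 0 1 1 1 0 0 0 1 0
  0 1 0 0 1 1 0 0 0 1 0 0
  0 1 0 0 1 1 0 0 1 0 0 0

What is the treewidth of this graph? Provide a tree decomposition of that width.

Each bag holds 5 vertices, so the decomposition has width 4, which upper-bounds the treewidth. For the lower bound, the 5 vertices {0, 1, 4, 5, 6} are pairwise adjacent, and any tree decomposition puts a clique entirely inside one bag — forcing width ≥ 4. Combining the bounds, tw(G) = 4.

Treewidth 4.
One such decomposition:
Bags: B1 = {1, 3, 4, 5, 6}  B2 = {1, 3, 4, 5, 8}  B3 = {0, 1, 4, 5, 6}  B4 = {1, 4, 5, 7, 8}  B5 = {2, 3, 4, 5, 8}  B6 = {1, 4, 5, 6, 9}  B7 = {1, 4, 5, 9, 10}  B8 = {1, 4, 5, 8, 11}
Tree: B1–B2, B1–B3, B2–B4, B2–B5, B1–B6, B6–B7, B2–B8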